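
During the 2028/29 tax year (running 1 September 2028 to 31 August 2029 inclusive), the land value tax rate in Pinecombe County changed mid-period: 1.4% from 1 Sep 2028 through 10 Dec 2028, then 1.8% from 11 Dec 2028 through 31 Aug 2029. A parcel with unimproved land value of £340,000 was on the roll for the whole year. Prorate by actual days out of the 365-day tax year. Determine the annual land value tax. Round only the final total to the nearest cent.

1 Sep – 10 Dec 2028: 101 days at 1.4% → £340,000 × 1.4% × 101/365 = £1,317.1507
11 Dec 2028 – 31 Aug 2029: 264 days at 1.8% → £340,000 × 1.8% × 264/365 = £4,426.5205
Total = £5,743.6712

£5,743.67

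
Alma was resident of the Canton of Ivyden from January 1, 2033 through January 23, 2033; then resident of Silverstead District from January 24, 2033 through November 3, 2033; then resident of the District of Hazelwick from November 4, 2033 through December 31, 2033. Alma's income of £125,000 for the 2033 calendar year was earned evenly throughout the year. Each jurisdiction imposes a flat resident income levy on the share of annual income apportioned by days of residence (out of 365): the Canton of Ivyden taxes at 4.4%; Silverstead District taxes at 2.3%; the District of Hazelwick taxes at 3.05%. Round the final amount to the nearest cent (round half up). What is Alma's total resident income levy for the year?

The Canton of Ivyden, January 1 – January 23, 2033: 23 days → £125,000 × 4.4% × 23/365 = £346.5753
Silverstead District, January 24 – November 3, 2033: 284 days → £125,000 × 2.3% × 284/365 = £2,236.9863
The District of Hazelwick, November 4 – December 31, 2033: 58 days → £125,000 × 3.05% × 58/365 = £605.8219
Total = £3,189.3836

£3,189.38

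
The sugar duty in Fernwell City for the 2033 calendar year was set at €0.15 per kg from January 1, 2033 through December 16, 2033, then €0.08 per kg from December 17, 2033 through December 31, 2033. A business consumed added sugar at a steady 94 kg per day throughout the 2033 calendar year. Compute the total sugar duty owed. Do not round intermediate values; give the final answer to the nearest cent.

January 1 – December 16, 2033: 350 days × 94 kg/day = 32,900 kg at €0.15/kg → €4,935.00
December 17 – December 31, 2033: 15 days × 94 kg/day = 1,410 kg at €0.08/kg → €112.80

€5,047.80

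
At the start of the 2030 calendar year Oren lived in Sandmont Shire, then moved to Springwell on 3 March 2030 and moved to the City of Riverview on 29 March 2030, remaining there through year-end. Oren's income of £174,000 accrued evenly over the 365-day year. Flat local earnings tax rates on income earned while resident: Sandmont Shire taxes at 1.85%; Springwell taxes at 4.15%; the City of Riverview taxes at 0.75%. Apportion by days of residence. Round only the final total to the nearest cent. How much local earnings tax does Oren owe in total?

Sandmont Shire, 1 January – 2 March 2030: 61 days → £174,000 × 1.85% × 61/365 = £537.9699
Springwell, 3 March – 28 March 2030: 26 days → £174,000 × 4.15% × 26/365 = £514.3726
The City of Riverview, 29 March – 31 December 2030: 278 days → £174,000 × 0.75% × 278/365 = £993.9452
Total = £2,046.2877

£2,046.29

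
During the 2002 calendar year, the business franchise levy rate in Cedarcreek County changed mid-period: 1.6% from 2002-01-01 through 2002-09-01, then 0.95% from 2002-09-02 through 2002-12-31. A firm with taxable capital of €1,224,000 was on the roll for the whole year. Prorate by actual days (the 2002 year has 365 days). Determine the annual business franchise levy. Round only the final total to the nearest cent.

2002-01-01 to 2002-09-01: 244 days at 1.6% → €1,224,000 × 1.6% × 244/365 = €13,091.7699
2002-09-02 to 2002-12-31: 121 days at 0.95% → €1,224,000 × 0.95% × 121/365 = €3,854.7616
Total = €16,946.5315

€16,946.53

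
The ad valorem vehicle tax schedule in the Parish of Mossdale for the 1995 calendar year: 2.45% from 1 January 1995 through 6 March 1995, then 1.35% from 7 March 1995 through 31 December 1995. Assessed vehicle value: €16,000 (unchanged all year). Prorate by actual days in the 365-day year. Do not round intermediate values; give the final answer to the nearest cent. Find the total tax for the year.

€247.34

1 January – 6 March 1995: 65 days at 2.45% → €16,000 × 2.45% × 65/365 = €69.8082
7 March – 31 December 1995: 300 days at 1.35% → €16,000 × 1.35% × 300/365 = €177.5342
Total = €247.3425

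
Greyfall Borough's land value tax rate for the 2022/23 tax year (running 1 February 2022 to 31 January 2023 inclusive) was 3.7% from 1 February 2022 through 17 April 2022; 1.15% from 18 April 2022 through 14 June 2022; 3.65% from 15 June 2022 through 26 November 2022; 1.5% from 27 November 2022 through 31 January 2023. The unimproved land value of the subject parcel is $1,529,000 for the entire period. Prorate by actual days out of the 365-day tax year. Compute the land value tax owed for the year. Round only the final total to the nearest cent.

1 February – 17 April 2022: 76 days at 3.7% → $1,529,000 × 3.7% × 76/365 = $11,779.5836
18 April – 14 June 2022: 58 days at 1.15% → $1,529,000 × 1.15% × 58/365 = $2,794.0904
15 June – 26 November 2022: 165 days at 3.65% → $1,529,000 × 3.65% × 165/365 = $25,228.5000
27 November 2022 – 31 January 2023: 66 days at 1.5% → $1,529,000 × 1.5% × 66/365 = $4,147.1507
Total = $43,949.3247

$43,949.32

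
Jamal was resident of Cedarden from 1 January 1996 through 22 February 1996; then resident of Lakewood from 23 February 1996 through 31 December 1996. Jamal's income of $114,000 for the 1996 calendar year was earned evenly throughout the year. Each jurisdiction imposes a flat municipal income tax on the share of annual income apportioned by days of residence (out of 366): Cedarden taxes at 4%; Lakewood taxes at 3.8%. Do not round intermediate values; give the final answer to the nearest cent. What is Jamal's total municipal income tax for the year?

Cedarden, 1 January – 22 February 1996: 53 days → $114,000 × 4% × 53/366 = $660.3279
Lakewood, 23 February – 31 December 1996: 313 days → $114,000 × 3.8% × 313/366 = $3,704.6885
Total = $4,365.0164

$4,365.02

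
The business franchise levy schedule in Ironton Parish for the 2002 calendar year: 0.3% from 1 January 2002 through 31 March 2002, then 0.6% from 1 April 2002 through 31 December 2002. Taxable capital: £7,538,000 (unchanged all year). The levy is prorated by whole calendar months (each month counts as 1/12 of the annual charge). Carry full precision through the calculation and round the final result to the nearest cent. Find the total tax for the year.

1 January – 31 March 2002: 3 months at 0.3% → £7,538,000 × 0.3% × 3/12 = £5,653.5000
1 April – 31 December 2002: 9 months at 0.6% → £7,538,000 × 0.6% × 9/12 = £33,921.0000
Total = £39,574.5000

£39,574.50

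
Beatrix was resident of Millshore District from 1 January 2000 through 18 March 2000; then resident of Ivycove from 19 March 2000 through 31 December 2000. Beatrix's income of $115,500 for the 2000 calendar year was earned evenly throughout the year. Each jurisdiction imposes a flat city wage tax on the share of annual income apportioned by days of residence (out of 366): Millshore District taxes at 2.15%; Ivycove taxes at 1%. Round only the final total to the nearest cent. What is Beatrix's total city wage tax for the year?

Millshore District, 1 January – 18 March 2000: 78 days → $115,500 × 2.15% × 78/366 = $529.2172
Ivycove, 19 March – 31 December 2000: 288 days → $115,500 × 1% × 288/366 = $908.8525
Total = $1,438.0697

$1,438.07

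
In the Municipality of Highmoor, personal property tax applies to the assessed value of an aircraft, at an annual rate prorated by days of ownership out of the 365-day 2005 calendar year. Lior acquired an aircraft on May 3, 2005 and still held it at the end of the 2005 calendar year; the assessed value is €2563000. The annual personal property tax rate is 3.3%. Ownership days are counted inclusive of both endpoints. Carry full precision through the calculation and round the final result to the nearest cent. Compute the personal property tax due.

Days held (May 3 – December 31, 2005): 243 out of 365
Tax = €2563000 × 3.3% × 243/365 = €56308.7589

€56308.76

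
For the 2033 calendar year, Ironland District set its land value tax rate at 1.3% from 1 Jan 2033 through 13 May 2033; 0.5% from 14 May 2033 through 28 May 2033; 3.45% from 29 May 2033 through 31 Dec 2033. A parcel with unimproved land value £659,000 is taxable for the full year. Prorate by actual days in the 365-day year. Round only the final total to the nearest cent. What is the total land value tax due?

£16,773.81

1 Jan – 13 May 2033: 133 days at 1.3% → £659,000 × 1.3% × 133/365 = £3,121.6740
14 May – 28 May 2033: 15 days at 0.5% → £659,000 × 0.5% × 15/365 = £135.4110
29 May – 31 Dec 2033: 217 days at 3.45% → £659,000 × 3.45% × 217/365 = £13,516.7219
Total = £16,773.8068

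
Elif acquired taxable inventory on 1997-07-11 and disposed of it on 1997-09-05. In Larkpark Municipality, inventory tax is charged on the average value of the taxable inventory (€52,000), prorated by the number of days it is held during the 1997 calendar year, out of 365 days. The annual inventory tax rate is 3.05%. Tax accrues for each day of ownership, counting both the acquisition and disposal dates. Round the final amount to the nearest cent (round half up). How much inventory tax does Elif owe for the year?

€247.68

Days held (1997-07-11 to 1997-09-05): 57 out of 365
Tax = €52,000 × 3.05% × 57/365 = €247.6767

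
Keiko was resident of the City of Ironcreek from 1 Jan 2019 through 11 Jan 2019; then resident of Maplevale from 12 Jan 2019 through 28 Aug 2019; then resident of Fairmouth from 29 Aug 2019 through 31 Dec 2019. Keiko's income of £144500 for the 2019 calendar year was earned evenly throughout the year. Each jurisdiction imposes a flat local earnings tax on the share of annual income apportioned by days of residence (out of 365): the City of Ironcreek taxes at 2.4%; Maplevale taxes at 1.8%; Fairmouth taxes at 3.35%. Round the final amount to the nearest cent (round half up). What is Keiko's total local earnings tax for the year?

£3394.17

The City of Ironcreek, 1 Jan – 11 Jan 2019: 11 days → £144500 × 2.4% × 11/365 = £104.5151
Maplevale, 12 Jan – 28 Aug 2019: 229 days → £144500 × 1.8% × 229/365 = £1631.8603
Fairmouth, 29 Aug – 31 Dec 2019: 125 days → £144500 × 3.35% × 125/365 = £1657.7911
Total = £3394.1664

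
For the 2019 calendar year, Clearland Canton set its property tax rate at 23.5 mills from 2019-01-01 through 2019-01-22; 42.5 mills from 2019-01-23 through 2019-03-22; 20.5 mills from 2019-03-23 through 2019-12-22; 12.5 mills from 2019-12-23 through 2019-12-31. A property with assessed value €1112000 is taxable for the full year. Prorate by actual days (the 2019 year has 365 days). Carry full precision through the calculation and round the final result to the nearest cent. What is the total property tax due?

€26732.18

2019-01-01 to 2019-01-22: 22 days at 23.5 mills → €1112000 × 2.35% × 22/365 = €1575.0795
2019-01-23 to 2019-03-22: 59 days at 42.5 mills → €1112000 × 4.25% × 59/365 = €7639.2877
2019-03-23 to 2019-12-22: 275 days at 20.5 mills → €1112000 × 2.05% × 275/365 = €17175.0685
2019-12-23 to 2019-12-31: 9 days at 12.5 mills → €1112000 × 1.25% × 9/365 = €342.7397
Total = €26732.1753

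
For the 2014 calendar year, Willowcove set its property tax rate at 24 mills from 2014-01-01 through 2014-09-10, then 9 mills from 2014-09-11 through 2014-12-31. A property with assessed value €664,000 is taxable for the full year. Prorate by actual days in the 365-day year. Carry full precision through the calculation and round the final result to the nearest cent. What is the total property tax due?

2014-01-01 to 2014-09-10: 253 days at 24 mills → €664,000 × 2.4% × 253/365 = €11,046.0493
2014-09-11 to 2014-12-31: 112 days at 9 mills → €664,000 × 0.9% × 112/365 = €1,833.7315
Total = €12,879.7808

€12,879.78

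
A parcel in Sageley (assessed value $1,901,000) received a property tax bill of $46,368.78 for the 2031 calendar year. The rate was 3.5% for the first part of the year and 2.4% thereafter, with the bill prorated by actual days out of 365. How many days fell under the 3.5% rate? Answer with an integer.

13 days

Let d = days at the first rate; then 365 − d days at the second rate.
$1,901,000 × [3.5%·d + 2.4%·(365−d)] / 365 = $46,368.78
Solving gives d = 13, so the new rate took effect on 14 January 2031.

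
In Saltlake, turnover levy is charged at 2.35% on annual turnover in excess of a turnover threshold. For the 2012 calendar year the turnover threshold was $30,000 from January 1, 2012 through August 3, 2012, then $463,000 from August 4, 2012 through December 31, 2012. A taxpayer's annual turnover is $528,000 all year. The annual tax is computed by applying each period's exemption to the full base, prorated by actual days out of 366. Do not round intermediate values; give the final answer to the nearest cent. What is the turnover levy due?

$7,532.71

January 1 – August 3, 2012: 216 days, exemption $30,000 → ($528,000 − $30,000) × 2.35% × 216/366 = $6,906.6885
August 4 – December 31, 2012: 150 days, exemption $463,000 → ($528,000 − $463,000) × 2.35% × 150/366 = $626.0246
Total = $7,532.7131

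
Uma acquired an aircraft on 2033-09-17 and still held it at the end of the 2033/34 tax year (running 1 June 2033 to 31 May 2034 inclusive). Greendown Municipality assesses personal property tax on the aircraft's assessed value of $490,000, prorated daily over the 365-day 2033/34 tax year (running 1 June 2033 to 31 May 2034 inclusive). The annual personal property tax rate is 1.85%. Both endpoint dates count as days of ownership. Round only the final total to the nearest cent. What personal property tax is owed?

$6,382.75

Days held (2033-09-17 to 2034-05-31): 257 out of 365
Tax = $490,000 × 1.85% × 257/365 = $6,382.7534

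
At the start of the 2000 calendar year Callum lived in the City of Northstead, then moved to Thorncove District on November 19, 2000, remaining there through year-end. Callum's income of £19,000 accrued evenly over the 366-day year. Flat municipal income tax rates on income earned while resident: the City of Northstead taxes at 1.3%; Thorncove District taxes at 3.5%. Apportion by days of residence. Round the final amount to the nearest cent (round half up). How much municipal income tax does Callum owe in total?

£296.11

The City of Northstead, January 1 – November 18, 2000: 323 days → £19,000 × 1.3% × 323/366 = £217.9809
Thorncove District, November 19 – December 31, 2000: 43 days → £19,000 × 3.5% × 43/366 = £78.1284
Total = £296.1093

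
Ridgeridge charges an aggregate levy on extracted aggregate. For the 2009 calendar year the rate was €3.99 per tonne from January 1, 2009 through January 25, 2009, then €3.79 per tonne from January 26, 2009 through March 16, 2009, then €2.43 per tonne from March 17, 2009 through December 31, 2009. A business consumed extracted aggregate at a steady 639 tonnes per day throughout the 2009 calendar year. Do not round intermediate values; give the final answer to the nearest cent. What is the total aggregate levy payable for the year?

January 1 – January 25, 2009: 25 days × 639 tonnes/day = 15,975 tonnes at €3.99/tonne → €63740.25
January 26 – March 16, 2009: 50 days × 639 tonnes/day = 31,950 tonnes at €3.79/tonne → €121090.50
March 17 – December 31, 2009: 290 days × 639 tonnes/day = 185,310 tonnes at €2.43/tonne → €450303.30

€635134.05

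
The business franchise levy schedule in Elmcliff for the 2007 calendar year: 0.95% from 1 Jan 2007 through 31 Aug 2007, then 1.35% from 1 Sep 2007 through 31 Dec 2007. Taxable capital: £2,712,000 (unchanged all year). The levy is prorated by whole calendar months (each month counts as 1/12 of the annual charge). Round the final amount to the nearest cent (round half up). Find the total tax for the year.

1 Jan – 31 Aug 2007: 8 months at 0.95% → £2,712,000 × 0.95% × 8/12 = £17,176.0000
1 Sep – 31 Dec 2007: 4 months at 1.35% → £2,712,000 × 1.35% × 4/12 = £12,204.0000
Total = £29,380.0000

£29,380.00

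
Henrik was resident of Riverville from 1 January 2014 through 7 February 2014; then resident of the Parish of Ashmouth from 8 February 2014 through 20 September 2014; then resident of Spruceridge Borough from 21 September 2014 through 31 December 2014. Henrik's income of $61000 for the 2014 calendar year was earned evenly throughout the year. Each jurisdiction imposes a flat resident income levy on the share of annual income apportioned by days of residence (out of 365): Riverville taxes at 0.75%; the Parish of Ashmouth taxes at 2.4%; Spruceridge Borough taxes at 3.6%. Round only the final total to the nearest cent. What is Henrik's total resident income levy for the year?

$1563.77

Riverville, 1 January – 7 February 2014: 38 days → $61000 × 0.75% × 38/365 = $47.6301
The Parish of Ashmouth, 8 February – 20 September 2014: 225 days → $61000 × 2.4% × 225/365 = $902.4658
Spruceridge Borough, 21 September – 31 December 2014: 102 days → $61000 × 3.6% × 102/365 = $613.6767
Total = $1563.7726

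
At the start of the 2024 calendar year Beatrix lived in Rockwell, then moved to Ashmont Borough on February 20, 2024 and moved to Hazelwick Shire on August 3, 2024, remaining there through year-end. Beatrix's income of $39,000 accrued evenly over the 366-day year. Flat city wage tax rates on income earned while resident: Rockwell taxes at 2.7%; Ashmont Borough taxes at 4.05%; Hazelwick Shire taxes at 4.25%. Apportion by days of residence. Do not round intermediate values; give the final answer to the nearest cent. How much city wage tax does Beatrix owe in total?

Rockwell, January 1 – February 19, 2024: 50 days → $39,000 × 2.7% × 50/366 = $143.8525
Ashmont Borough, February 20 – August 2, 2024: 165 days → $39,000 × 4.05% × 165/366 = $712.0697
Hazelwick Shire, August 3 – December 31, 2024: 151 days → $39,000 × 4.25% × 151/366 = $683.8320
Total = $1,539.7541

$1,539.75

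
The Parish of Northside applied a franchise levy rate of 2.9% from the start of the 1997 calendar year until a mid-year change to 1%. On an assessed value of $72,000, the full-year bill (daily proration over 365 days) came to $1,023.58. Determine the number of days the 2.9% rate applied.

Let d = days at the first rate; then 365 − d days at the second rate.
$72,000 × [2.9%·d + 1%·(365−d)] / 365 = $1,023.58
Solving gives d = 81, so the new rate took effect on 23 Mar 1997.

81 days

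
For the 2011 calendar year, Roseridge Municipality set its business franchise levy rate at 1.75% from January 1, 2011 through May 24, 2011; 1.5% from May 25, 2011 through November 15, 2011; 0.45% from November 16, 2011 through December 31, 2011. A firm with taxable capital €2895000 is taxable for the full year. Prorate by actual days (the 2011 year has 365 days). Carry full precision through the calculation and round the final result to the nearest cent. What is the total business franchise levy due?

€42449.42

January 1 – May 24, 2011: 144 days at 1.75% → €2895000 × 1.75% × 144/365 = €19987.3973
May 25 – November 15, 2011: 175 days at 1.5% → €2895000 × 1.5% × 175/365 = €20820.2055
November 16 – December 31, 2011: 46 days at 0.45% → €2895000 × 0.45% × 46/365 = €1641.8219
Total = €42449.4247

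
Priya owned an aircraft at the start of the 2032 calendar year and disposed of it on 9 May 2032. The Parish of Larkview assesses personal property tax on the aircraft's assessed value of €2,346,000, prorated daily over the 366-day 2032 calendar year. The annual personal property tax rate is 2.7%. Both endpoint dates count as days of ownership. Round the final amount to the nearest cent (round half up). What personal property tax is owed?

€22,498.52

Days held (1 Jan – 9 May 2032): 130 out of 366
Tax = €2,346,000 × 2.7% × 130/366 = €22,498.5246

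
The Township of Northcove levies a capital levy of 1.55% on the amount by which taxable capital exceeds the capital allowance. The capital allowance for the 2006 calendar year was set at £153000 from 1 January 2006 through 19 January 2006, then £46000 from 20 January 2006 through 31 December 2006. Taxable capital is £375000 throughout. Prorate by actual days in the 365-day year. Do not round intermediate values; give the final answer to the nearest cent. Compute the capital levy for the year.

1 January – 19 January 2006: 19 days, exemption £153000 → (£375000 − £153000) × 1.55% × 19/365 = £179.1205
20 January – 31 December 2006: 346 days, exemption £46000 → (£375000 − £46000) × 1.55% × 346/365 = £4834.0466
Total = £5013.1671

£5013.17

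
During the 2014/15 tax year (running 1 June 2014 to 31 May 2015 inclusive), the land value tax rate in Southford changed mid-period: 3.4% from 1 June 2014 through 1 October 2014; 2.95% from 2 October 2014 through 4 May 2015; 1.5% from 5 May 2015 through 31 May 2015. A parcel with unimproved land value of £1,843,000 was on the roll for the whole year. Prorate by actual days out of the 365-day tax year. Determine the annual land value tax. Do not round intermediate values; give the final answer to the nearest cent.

£55,186.49

1 June – 1 October 2014: 123 days at 3.4% → £1,843,000 × 3.4% × 123/365 = £21,116.2356
2 October 2014 – 4 May 2015: 215 days at 2.95% → £1,843,000 × 2.95% × 215/365 = £32,025.2808
5 May – 31 May 2015: 27 days at 1.5% → £1,843,000 × 1.5% × 27/365 = £2,044.9726
Total = £55,186.4890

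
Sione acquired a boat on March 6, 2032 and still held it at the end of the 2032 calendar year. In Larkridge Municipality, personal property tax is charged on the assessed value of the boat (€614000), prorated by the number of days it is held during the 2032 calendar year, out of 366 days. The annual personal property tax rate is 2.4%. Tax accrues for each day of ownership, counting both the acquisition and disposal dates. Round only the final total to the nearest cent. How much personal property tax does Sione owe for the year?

Days held (March 6 – December 31, 2032): 301 out of 366
Tax = €614000 × 2.4% × 301/366 = €12118.9508

€12118.95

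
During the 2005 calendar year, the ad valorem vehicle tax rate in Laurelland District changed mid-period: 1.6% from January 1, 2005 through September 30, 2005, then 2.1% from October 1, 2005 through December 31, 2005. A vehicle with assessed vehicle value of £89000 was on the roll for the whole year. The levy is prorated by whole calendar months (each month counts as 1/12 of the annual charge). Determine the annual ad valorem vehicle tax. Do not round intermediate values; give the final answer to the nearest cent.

£1535.25

January 1 – September 30, 2005: 9 months at 1.6% → £89000 × 1.6% × 9/12 = £1068.0000
October 1 – December 31, 2005: 3 months at 2.1% → £89000 × 2.1% × 3/12 = £467.2500
Total = £1535.2500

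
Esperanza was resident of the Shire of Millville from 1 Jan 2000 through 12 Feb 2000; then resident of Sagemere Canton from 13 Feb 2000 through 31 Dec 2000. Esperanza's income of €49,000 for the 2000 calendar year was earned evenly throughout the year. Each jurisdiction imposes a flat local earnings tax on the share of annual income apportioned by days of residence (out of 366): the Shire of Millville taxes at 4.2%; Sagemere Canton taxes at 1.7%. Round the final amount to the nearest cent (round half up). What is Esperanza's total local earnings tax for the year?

The Shire of Millville, 1 Jan – 12 Feb 2000: 43 days → €49,000 × 4.2% × 43/366 = €241.7869
Sagemere Canton, 13 Feb – 31 Dec 2000: 323 days → €49,000 × 1.7% × 323/366 = €735.1339
Total = €976.9208

€976.92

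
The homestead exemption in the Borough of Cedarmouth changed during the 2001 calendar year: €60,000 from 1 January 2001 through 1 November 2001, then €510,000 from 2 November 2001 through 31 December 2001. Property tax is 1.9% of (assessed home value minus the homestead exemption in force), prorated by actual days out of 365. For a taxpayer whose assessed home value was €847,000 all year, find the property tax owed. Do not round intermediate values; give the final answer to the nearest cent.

€13,547.52

1 January – 1 November 2001: 305 days, exemption €60,000 → (€847,000 − €60,000) × 1.9% × 305/365 = €12,494.9726
2 November – 31 December 2001: 60 days, exemption €510,000 → (€847,000 − €510,000) × 1.9% × 60/365 = €1,052.5479
Total = €13,547.5205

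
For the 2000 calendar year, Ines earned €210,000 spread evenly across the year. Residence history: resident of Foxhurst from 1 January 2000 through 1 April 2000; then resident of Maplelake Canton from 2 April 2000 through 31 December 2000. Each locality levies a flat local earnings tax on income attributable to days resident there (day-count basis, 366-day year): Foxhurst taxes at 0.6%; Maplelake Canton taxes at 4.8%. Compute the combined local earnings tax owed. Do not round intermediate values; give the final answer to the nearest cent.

€7,862.95

Foxhurst, 1 January – 1 April 2000: 92 days → €210,000 × 0.6% × 92/366 = €316.7213
Maplelake Canton, 2 April – 31 December 2000: 274 days → €210,000 × 4.8% × 274/366 = €7,546.2295
Total = €7,862.9508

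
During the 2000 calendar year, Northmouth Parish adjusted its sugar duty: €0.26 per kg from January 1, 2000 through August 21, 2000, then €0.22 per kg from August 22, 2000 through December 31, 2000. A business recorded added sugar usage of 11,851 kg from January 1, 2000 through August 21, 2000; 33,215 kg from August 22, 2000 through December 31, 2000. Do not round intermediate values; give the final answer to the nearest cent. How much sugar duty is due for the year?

January 1 – August 21, 2000: 11,851 kg at €0.26/kg → €3081.26
August 22 – December 31, 2000: 33,215 kg at €0.22/kg → €7307.30

€10388.56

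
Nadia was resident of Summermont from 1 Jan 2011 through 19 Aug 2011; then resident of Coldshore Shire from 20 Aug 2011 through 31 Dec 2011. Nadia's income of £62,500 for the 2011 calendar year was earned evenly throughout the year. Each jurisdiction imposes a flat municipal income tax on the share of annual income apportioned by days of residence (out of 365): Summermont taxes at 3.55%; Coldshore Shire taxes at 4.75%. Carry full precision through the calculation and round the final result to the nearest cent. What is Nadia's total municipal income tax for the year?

Summermont, 1 Jan – 19 Aug 2011: 231 days → £62,500 × 3.55% × 231/365 = £1,404.1952
Coldshore Shire, 20 Aug – 31 Dec 2011: 134 days → £62,500 × 4.75% × 134/365 = £1,089.8973
Total = £2,494.0925

£2,494.09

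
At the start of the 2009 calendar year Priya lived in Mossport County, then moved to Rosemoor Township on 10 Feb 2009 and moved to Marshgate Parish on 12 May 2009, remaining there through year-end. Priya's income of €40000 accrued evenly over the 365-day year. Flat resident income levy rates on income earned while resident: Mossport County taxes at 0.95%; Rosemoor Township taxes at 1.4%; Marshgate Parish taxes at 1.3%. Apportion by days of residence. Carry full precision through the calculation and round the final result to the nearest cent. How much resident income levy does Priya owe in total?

Mossport County, 1 Jan – 9 Feb 2009: 40 days → €40000 × 0.95% × 40/365 = €41.6438
Rosemoor Township, 10 Feb – 11 May 2009: 91 days → €40000 × 1.4% × 91/365 = €139.6164
Marshgate Parish, 12 May – 31 Dec 2009: 234 days → €40000 × 1.3% × 234/365 = €333.3699
Total = €514.6301

€514.63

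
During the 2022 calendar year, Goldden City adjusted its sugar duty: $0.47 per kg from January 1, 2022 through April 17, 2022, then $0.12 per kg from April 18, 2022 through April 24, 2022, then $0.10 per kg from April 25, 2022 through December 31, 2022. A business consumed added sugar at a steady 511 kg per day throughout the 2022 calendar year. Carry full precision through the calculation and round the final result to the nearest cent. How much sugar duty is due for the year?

January 1 – April 17, 2022: 107 days × 511 kg/day = 54,677 kg at $0.47/kg → $25,698.19
April 18 – April 24, 2022: 7 days × 511 kg/day = 3,577 kg at $0.12/kg → $429.24
April 25 – December 31, 2022: 251 days × 511 kg/day = 128,261 kg at $0.10/kg → $12,826.10

$38,953.53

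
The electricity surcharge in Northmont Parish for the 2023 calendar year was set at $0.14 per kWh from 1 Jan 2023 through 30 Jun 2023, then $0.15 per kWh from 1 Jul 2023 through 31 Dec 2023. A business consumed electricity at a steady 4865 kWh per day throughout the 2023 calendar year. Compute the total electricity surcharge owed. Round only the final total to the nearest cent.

$257,553.10

1 Jan – 30 Jun 2023: 181 days × 4865 kWh/day = 880,565 kWh at $0.14/kWh → $123,279.10
1 Jul – 31 Dec 2023: 184 days × 4865 kWh/day = 895,160 kWh at $0.15/kWh → $134,274.00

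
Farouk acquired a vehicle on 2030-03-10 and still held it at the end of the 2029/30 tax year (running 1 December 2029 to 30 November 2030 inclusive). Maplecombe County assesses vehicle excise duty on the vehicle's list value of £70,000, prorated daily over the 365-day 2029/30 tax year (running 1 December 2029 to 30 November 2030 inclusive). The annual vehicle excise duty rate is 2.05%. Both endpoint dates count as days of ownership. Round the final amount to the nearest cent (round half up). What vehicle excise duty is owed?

£1,045.78

Days held (2030-03-10 to 2030-11-30): 266 out of 365
Tax = £70,000 × 2.05% × 266/365 = £1,045.7808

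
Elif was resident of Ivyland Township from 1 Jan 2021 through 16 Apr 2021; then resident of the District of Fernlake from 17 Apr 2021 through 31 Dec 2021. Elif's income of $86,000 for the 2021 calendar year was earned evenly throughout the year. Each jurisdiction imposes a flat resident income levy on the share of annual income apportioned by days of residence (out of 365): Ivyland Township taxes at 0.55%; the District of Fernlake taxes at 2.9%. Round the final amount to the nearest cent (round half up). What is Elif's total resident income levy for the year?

$1,907.08

Ivyland Township, 1 Jan – 16 Apr 2021: 106 days → $86,000 × 0.55% × 106/365 = $137.3644
The District of Fernlake, 17 Apr – 31 Dec 2021: 259 days → $86,000 × 2.9% × 259/365 = $1,769.7151
Total = $1,907.0795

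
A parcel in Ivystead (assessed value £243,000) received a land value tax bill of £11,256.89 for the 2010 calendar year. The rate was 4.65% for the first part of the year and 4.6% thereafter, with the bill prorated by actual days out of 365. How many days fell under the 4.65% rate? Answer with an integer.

237 days

Let d = days at the first rate; then 365 − d days at the second rate.
£243,000 × [4.65%·d + 4.6%·(365−d)] / 365 = £11,256.89
Solving gives d = 237, so the new rate took effect on 26 Aug 2010.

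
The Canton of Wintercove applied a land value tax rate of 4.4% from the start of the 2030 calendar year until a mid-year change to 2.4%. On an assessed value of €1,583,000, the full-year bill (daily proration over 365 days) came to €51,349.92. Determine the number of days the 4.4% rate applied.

Let d = days at the first rate; then 365 − d days at the second rate.
€1,583,000 × [4.4%·d + 2.4%·(365−d)] / 365 = €51,349.92
Solving gives d = 154, so the new rate took effect on June 4, 2030.

154 days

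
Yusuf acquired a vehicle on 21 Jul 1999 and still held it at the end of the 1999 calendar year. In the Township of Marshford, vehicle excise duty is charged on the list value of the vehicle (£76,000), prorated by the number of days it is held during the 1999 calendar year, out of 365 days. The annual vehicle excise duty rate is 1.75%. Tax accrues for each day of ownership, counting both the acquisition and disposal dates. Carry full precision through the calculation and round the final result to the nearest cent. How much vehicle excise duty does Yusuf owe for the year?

£597.59

Days held (21 Jul – 31 Dec 1999): 164 out of 365
Tax = £76,000 × 1.75% × 164/365 = £597.5890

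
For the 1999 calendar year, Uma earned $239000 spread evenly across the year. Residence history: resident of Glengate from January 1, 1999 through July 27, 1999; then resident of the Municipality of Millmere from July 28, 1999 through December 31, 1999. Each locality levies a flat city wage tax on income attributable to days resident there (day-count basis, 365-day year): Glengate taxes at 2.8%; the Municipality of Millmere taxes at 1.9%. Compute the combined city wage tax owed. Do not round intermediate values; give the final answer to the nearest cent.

$5766.78

Glengate, January 1 – July 27, 1999: 208 days → $239000 × 2.8% × 208/365 = $3813.5233
The Municipality of Millmere, July 28 – December 31, 1999: 157 days → $239000 × 1.9% × 157/365 = $1953.2521
Total = $5766.7753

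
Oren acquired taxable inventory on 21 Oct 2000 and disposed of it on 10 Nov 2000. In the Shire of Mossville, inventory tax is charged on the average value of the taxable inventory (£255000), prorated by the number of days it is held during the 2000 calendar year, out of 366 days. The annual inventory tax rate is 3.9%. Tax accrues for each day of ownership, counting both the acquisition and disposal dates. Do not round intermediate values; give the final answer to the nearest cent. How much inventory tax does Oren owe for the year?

£570.61

Days held (21 Oct – 10 Nov 2000): 21 out of 366
Tax = £255000 × 3.9% × 21/366 = £570.6148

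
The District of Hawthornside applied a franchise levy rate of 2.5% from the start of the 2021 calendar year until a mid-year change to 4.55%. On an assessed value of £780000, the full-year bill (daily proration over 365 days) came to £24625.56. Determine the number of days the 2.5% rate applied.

Let d = days at the first rate; then 365 − d days at the second rate.
£780000 × [2.5%·d + 4.55%·(365−d)] / 365 = £24625.56
Solving gives d = 248, so the new rate took effect on September 6, 2021.

248 days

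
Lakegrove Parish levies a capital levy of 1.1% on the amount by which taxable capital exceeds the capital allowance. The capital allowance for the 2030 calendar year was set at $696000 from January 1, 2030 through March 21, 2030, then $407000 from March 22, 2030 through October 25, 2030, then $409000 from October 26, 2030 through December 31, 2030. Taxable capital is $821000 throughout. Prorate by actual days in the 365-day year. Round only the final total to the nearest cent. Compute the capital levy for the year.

$3853.19

January 1 – March 21, 2030: 80 days, exemption $696000 → ($821000 − $696000) × 1.1% × 80/365 = $301.3699
March 22 – October 25, 2030: 218 days, exemption $407000 → ($821000 − $407000) × 1.1% × 218/365 = $2719.9233
October 26 – December 31, 2030: 67 days, exemption $409000 → ($821000 − $409000) × 1.1% × 67/365 = $831.9014
Total = $3853.1945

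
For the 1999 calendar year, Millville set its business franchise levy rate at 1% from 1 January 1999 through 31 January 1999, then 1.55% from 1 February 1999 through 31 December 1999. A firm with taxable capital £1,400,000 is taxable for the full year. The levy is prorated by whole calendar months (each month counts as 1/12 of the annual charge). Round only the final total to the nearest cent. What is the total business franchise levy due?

£21,058.33

1 January – 31 January 1999: 1 month at 1% → £1,400,000 × 1% × 1/12 = £1,166.6667
1 February – 31 December 1999: 11 months at 1.55% → £1,400,000 × 1.55% × 11/12 = £19,891.6667
Total = £21,058.3333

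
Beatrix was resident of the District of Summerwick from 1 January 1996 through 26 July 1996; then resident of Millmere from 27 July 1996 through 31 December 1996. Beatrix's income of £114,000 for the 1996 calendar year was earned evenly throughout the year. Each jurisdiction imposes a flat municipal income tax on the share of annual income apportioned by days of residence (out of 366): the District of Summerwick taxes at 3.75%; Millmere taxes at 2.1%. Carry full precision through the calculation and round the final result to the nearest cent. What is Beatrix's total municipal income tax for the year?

£3,462.98

The District of Summerwick, 1 January – 26 July 1996: 208 days → £114,000 × 3.75% × 208/366 = £2,429.5082
Millmere, 27 July – 31 December 1996: 158 days → £114,000 × 2.1% × 158/366 = £1,033.4754
Total = £3,462.9836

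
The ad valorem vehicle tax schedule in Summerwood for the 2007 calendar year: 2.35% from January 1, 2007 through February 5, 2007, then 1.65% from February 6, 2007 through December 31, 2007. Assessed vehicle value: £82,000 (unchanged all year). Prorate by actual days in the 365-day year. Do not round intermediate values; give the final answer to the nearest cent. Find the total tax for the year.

January 1 – February 5, 2007: 36 days at 2.35% → £82,000 × 2.35% × 36/365 = £190.0603
February 6 – December 31, 2007: 329 days at 1.65% → £82,000 × 1.65% × 329/365 = £1,219.5534
Total = £1,409.6137

£1,409.61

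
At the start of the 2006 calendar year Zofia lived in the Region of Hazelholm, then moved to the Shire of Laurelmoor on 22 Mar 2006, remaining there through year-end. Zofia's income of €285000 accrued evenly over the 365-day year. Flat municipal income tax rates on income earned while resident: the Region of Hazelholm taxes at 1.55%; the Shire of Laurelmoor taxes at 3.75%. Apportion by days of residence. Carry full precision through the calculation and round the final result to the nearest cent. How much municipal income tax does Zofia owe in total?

€9313.25

The Region of Hazelholm, 1 Jan – 21 Mar 2006: 80 days → €285000 × 1.55% × 80/365 = €968.2192
The Shire of Laurelmoor, 22 Mar – 31 Dec 2006: 285 days → €285000 × 3.75% × 285/365 = €8345.0342
Total = €9313.2534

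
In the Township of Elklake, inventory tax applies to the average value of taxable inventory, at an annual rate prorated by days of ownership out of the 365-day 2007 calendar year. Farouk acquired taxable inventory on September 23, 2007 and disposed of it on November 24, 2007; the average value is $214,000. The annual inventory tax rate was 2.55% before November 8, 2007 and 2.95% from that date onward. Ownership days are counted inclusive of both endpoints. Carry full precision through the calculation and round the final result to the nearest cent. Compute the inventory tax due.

September 23 – November 7, 2007: 46 days at 2.55% → $214,000 × 2.55% × 46/365 = $687.7315
November 8 – November 24, 2007: 17 days at 2.95% → $214,000 × 2.95% × 17/365 = $294.0301
Total = $981.7616

$981.76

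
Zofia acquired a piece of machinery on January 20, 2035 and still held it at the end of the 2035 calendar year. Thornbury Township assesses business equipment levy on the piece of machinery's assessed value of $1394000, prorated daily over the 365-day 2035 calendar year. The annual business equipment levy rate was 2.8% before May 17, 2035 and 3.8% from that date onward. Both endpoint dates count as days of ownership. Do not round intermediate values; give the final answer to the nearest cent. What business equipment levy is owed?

$45746.12

January 20 – May 16, 2035: 117 days at 2.8% → $1394000 × 2.8% × 117/365 = $12511.6274
May 17 – December 31, 2035: 229 days at 3.8% → $1394000 × 3.8% × 229/365 = $33234.4877
Total = $45746.1151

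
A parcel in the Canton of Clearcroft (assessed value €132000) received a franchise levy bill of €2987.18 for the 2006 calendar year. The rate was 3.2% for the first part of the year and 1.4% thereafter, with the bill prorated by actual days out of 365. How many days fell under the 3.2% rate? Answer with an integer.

175 days

Let d = days at the first rate; then 365 − d days at the second rate.
€132000 × [3.2%·d + 1.4%·(365−d)] / 365 = €2987.18
Solving gives d = 175, so the new rate took effect on 25 June 2006.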